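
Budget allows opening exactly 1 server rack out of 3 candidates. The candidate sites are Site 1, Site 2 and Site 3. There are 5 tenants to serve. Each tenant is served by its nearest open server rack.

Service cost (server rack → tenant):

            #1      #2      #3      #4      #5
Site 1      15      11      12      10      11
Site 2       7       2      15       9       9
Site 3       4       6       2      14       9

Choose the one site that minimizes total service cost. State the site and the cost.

Choose Site 3 only; total service cost 35.

With exactly 1 open, each tenant uses its cheapest among the chosen.
{Site 3}: #1→Site 3 4, #2→Site 3 6, #3→Site 3 2, #4→Site 3 14, #5→Site 3 9. Service cost 35.
{Site 2}: service cost 42
{Site 1}: service cost 59
Among all 3 size-1 choices, {Site 3} is lowest.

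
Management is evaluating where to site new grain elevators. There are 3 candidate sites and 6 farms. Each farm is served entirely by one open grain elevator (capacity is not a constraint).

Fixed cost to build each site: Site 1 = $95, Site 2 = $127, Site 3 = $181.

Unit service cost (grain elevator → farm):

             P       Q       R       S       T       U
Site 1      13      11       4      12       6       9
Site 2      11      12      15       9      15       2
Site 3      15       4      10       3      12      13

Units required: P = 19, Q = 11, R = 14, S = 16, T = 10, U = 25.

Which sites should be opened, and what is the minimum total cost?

Open Site 1 and Site 2; minimum total cost 862.

For any fixed open set, each farm goes to its cheapest open site; total = fixed + service.
{Site 1, Site 2}: P→Site 2 11·19=209, Q→Site 1 11·11=121, R→Site 1 4·14=56, S→Site 2 9·16=144, T→Site 1 6·10=60, U→Site 2 2·25=50. Service 640; fixed 222; total 862.
{Site 1, Site 2, Site 3}: P→Site 2 11·19=209, Q→Site 3 4·11=44, R→Site 1 4·14=56, S→Site 3 3·16=48, T→Site 1 6·10=60, U→Site 2 2·25=50. Service 467; fixed 403; total 870.
{Site 2, Site 3}: service 611 + fixed 308 = 919
{Site 1}: service 901 + fixed 95 = 996
(All 7 nonempty subsets were checked; Site 1 and Site 2 is lowest.)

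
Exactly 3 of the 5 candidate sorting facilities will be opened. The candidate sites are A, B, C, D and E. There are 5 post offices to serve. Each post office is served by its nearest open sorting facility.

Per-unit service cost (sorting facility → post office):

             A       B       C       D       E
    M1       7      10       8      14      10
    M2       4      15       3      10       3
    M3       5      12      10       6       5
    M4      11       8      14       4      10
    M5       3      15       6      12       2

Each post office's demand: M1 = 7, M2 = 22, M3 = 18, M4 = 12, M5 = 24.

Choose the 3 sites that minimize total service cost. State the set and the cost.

With exactly 3 open, each post office uses its cheapest among the chosen.
{A, D, E}: M1→A 7·7=49, M2→E 3·22=66, M3→A 5·18=90, M4→D 4·12=48, M5→E 2·24=48. Service cost 301.
{C, D, E}: service cost 308
{B, D, E}: service cost 322
Among all 10 size-3 choices, {A, D, E} is lowest.

Choose A, D and E; total service cost 301.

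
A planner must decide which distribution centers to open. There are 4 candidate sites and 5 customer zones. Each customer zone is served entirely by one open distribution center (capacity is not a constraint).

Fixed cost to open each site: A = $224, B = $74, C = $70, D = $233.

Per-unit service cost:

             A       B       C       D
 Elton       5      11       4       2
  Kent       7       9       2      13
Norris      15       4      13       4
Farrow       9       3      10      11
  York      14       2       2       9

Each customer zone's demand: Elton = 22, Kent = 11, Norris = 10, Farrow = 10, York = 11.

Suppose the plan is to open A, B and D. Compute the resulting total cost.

Each customer zone is assigned to its cheapest site among the open ones.
{A, B, D}: Elton→D 2·22=44, Kent→A 7·11=77, Norris→B 4·10=40, Farrow→B 3·10=30, York→B 2·11=22. Service 213; fixed 531; total 744.

Total cost: 744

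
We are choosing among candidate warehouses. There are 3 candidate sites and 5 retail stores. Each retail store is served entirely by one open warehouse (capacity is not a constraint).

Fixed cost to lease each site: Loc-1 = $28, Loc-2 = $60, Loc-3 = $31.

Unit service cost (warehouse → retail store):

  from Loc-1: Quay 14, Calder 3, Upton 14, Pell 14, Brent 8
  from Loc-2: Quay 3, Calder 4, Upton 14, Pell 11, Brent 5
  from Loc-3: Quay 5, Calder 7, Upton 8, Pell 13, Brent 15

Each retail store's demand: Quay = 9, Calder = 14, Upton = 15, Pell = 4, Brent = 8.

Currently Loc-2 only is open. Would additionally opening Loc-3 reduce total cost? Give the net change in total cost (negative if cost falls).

Current service cost with {Loc-2}: 377.
Adding Loc-3: each retail store re-picks its cheapest; new service cost 287, saving 90.
Extra fixed cost: 31. Net change = 31 − 90 = -59.
(Totals: 437 → 378.)

Yes — net change −59 (cost falls by 59).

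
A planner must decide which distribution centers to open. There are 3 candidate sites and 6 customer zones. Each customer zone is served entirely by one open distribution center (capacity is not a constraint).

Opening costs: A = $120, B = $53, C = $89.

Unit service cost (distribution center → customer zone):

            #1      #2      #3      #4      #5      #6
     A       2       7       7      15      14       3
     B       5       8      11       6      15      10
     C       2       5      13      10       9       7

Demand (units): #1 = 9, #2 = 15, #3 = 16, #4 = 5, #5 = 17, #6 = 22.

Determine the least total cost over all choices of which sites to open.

For any fixed open set, each customer zone goes to its cheapest open site; total = fixed + service.
{A, C}: #1→A 2·9=18, #2→C 5·15=75, #3→A 7·16=112, #4→C 10·5=50, #5→C 9·17=153, #6→A 3·22=66. Service 474; fixed 209; total 683.
{A, B, C}: service 454 + fixed 262 = 716
{A}: #1→A 2·9=18, #2→A 7·15=105, #3→A 7·16=112, #4→A 15·5=75, #5→A 14·17=238, #6→A 3·22=66. Service 614; fixed 120; total 734.
{B}: service 846 + fixed 53 = 899
No other subset beats 683.

Minimum total cost: 683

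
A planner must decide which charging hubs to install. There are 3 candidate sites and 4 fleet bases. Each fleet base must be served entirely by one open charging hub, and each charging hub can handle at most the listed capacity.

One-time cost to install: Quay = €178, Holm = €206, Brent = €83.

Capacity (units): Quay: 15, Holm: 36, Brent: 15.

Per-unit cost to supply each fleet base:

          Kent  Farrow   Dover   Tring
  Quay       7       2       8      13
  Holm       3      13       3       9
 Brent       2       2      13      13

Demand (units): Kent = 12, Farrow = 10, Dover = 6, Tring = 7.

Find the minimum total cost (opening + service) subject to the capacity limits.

Open {Holm, Brent}: Kent→Holm 3·12=36, Farrow→Brent 2·10=20, Dover→Holm 3·6=18, Tring→Holm 9·7=63.
Loads: Holm carries 25/36, Brent carries 10/15. Service 137; fixed 289; total 426.
Next best feasible plan costs 453.

Minimum total cost: 426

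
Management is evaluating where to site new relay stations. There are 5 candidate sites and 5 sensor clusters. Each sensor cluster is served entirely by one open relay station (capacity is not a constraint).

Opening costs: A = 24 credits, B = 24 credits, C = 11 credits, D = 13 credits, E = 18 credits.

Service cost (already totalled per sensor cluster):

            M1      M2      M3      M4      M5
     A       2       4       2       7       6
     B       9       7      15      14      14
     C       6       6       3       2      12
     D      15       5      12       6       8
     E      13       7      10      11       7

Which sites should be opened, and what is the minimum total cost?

Open C only; minimum total cost 40.

For any fixed open set, each sensor cluster goes to its cheapest open site; total = fixed + service.
{C}: M1→C 6, M2→C 6, M3→C 3, M4→C 2, M5→C 12. Service 29; fixed 11; total 40.
{A}: service 21 + fixed 24 = 45
{C, D}: service 24 + fixed 24 = 48
{A, B, C, D, E}: service 16 + fixed 90 = 106
No other subset beats 40.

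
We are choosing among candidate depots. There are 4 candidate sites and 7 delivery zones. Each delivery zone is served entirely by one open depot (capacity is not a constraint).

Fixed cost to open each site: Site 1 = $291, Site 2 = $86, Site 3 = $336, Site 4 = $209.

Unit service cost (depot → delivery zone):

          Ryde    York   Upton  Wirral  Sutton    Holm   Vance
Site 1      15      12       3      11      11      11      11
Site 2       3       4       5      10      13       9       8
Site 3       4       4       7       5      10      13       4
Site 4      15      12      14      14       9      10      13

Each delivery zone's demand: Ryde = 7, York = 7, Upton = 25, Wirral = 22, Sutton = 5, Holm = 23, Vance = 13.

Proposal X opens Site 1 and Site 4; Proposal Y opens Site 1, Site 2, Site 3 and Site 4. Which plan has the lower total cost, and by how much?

Proposal X is cheaper by 36.

Proposal X: {Site 1, Site 4}: Ryde→Site 1 15·7=105, York→Site 1 12·7=84, Upton→Site 1 3·25=75, Wirral→Site 1 11·22=242, Sutton→Site 4 9·5=45, Holm→Site 4 10·23=230, Vance→Site 1 11·13=143. Service 924; fixed 500; total 1424.
Proposal Y: {Site 1, Site 2, Site 3, Site 4}: Ryde→Site 2 3·7=21, York→Site 2 4·7=28, Upton→Site 1 3·25=75, Wirral→Site 3 5·22=110, Sutton→Site 4 9·5=45, Holm→Site 2 9·23=207, Vance→Site 3 4·13=52. Service 538; fixed 922; total 1460.
Difference: |1424 − 1460| = 36.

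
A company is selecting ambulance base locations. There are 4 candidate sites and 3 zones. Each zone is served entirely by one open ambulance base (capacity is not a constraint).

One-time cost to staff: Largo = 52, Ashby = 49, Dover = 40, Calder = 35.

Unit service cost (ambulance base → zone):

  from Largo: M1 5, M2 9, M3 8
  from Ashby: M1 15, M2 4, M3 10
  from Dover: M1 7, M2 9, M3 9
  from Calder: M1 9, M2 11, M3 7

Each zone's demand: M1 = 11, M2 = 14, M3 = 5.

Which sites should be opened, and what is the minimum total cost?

Open Largo and Ashby; minimum total cost 252.

For any fixed open set, each zone goes to its cheapest open site; total = fixed + service.
{Largo, Ashby}: M1→Largo 5·11=55, M2→Ashby 4·14=56, M3→Largo 8·5=40. Service 151; fixed 101; total 252.
{Ashby, Dover}: service 178 + fixed 89 = 267
{Largo}: service 221 + fixed 52 = 273
{Largo, Ashby, Dover, Calder}: M1→Largo 5·11=55, M2→Ashby 4·14=56, M3→Calder 7·5=35. Service 146; fixed 176; total 322.
(All 15 nonempty subsets were checked; Largo and Ashby is lowest.)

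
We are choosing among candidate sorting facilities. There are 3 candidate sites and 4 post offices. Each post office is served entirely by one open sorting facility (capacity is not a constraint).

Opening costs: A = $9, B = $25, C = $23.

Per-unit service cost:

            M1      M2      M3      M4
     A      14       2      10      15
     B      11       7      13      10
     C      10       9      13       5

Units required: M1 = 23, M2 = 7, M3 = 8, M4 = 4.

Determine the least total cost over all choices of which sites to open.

Minimum total cost: 376

For any fixed open set, each post office goes to its cheapest open site; total = fixed + service.
{A, C}: M1→C 10·23=230, M2→A 2·7=14, M3→A 10·8=80, M4→C 5·4=20. Service 344; fixed 32; total 376.
{A, B, C}: service 344 + fixed 57 = 401
{A, B}: M1→B 11·23=253, M2→A 2·7=14, M3→A 10·8=80, M4→B 10·4=40. Service 387; fixed 34; total 421.
{A}: service 476 + fixed 9 = 485
No other subset beats 376.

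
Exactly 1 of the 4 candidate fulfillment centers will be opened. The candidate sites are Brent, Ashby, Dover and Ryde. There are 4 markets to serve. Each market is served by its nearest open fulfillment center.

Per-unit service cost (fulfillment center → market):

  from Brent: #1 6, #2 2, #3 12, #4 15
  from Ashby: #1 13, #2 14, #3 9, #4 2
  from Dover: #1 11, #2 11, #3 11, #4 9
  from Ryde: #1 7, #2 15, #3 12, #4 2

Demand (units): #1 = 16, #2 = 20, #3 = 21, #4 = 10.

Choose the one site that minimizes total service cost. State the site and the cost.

Choose Brent only; total service cost 538.

With exactly 1 open, each market uses its cheapest among the chosen.
{Brent}: #1→Brent 6·16=96, #2→Brent 2·20=40, #3→Brent 12·21=252, #4→Brent 15·10=150. Service cost 538.
{Ryde}: service cost 684
{Ashby}: service cost 697
Among all 4 size-1 choices, {Brent} is lowest.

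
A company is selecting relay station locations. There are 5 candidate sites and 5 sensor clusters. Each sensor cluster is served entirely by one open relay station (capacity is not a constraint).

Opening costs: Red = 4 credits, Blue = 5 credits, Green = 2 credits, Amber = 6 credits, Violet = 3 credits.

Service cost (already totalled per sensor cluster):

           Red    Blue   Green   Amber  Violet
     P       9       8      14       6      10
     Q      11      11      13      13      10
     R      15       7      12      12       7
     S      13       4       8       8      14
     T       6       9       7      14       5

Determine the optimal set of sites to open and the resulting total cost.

For any fixed open set, each sensor cluster goes to its cheapest open site; total = fixed + service.
{Blue, Violet}: P→Blue 8, Q→Violet 10, R→Blue 7, S→Blue 4, T→Violet 5. Service 34; fixed 8; total 42.
{Blue}: service 39 + fixed 5 = 44
{Blue, Green}: service 37 + fixed 7 = 44
{Red, Blue, Green, Amber, Violet}: service 32 + fixed 20 = 52
No other subset beats 42.

Open Blue and Violet; minimum total cost 42.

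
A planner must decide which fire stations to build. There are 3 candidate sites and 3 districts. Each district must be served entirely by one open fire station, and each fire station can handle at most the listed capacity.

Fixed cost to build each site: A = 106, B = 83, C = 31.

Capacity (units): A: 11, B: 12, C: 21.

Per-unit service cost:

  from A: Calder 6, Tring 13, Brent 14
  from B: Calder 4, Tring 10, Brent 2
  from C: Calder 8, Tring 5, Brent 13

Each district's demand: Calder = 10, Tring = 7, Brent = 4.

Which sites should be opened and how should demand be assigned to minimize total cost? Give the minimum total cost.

Minimum total cost: 198

Open {C}: Calder→C 8·10=80, Tring→C 5·7=35, Brent→C 13·4=52.
Loads: C carries 21/21. Service 167; fixed 31; total 198.
Next best feasible plan costs 237.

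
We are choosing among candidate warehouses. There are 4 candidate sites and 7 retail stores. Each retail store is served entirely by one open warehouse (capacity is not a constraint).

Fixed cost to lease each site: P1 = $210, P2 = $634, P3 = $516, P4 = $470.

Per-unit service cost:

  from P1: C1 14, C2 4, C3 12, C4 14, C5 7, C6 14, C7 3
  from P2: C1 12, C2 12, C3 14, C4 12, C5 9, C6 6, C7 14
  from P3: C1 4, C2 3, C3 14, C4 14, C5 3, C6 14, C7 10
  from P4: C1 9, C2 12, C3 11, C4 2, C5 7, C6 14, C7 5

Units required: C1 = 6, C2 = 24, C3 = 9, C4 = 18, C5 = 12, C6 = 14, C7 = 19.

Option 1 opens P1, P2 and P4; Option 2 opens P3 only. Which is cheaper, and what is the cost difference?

Option 1: {P1, P2, P4}: C1→P4 9·6=54, C2→P1 4·24=96, C3→P4 11·9=99, C4→P4 2·18=36, C5→P1 7·12=84, C6→P2 6·14=84, C7→P1 3·19=57. Service 510; fixed 1314; total 1824.
Option 2: {P3}: C1→P3 4·6=24, C2→P3 3·24=72, C3→P3 14·9=126, C4→P3 14·18=252, C5→P3 3·12=36, C6→P3 14·14=196, C7→P3 10·19=190. Service 896; fixed 516; total 1412.
Difference: |1824 − 1412| = 412.

Option 2 is cheaper by 412.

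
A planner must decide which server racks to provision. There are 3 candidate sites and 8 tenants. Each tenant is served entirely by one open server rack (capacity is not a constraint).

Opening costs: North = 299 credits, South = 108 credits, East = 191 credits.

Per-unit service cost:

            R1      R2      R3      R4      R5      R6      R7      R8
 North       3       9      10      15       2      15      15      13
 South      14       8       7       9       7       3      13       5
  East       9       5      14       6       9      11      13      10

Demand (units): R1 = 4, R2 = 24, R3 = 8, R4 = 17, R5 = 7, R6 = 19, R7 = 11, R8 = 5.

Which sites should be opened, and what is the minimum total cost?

For any fixed open set, each tenant goes to its cheapest open site; total = fixed + service.
{South}: R1→South 14·4=56, R2→South 8·24=192, R3→South 7·8=56, R4→South 9·17=153, R5→South 7·7=49, R6→South 3·19=57, R7→South 13·11=143, R8→South 5·5=25. Service 731; fixed 108; total 839.
{South, East}: R1→East 9·4=36, R2→East 5·24=120, R3→South 7·8=56, R4→East 6·17=102, R5→South 7·7=49, R6→South 3·19=57, R7→South 13·11=143, R8→South 5·5=25. Service 588; fixed 299; total 887.
{East}: R1→East 9·4=36, R2→East 5·24=120, R3→East 14·8=112, R4→East 6·17=102, R5→East 9·7=63, R6→East 11·19=209, R7→East 13·11=143, R8→East 10·5=50. Service 835; fixed 191; total 1026.
{North, South, East}: service 529 + fixed 598 = 1127
No other subset beats 839.

Open South only; minimum total cost 839.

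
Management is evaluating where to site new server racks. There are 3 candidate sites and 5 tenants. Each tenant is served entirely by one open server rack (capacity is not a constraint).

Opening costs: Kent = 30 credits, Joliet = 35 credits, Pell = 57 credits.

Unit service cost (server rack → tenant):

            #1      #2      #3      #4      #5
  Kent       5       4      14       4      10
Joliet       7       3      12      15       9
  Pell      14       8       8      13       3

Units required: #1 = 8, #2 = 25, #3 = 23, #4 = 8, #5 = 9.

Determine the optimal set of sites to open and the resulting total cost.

Open Kent and Pell; minimum total cost 470.

For any fixed open set, each tenant goes to its cheapest open site; total = fixed + service.
{Kent, Pell}: #1→Kent 5·8=40, #2→Kent 4·25=100, #3→Pell 8·23=184, #4→Kent 4·8=32, #5→Pell 3·9=27. Service 383; fixed 87; total 470.
{Kent, Joliet, Pell}: service 358 + fixed 122 = 480
{Joliet, Pell}: #1→Joliet 7·8=56, #2→Joliet 3·25=75, #3→Pell 8·23=184, #4→Pell 13·8=104, #5→Pell 3·9=27. Service 446; fixed 92; total 538.
{Kent}: service 584 + fixed 30 = 614
No other subset beats 470.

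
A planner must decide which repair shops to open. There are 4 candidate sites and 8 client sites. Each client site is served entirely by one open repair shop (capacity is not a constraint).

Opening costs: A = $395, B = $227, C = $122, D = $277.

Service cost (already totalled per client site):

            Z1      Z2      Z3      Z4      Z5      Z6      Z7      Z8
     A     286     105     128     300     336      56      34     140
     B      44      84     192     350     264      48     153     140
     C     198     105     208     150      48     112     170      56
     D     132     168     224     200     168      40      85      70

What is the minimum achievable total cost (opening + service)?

Minimum total cost: 1124

For any fixed open set, each client site goes to its cheapest open site; total = fixed + service.
{B, C}: Z1→B 44, Z2→B 84, Z3→B 192, Z4→C 150, Z5→C 48, Z6→B 48, Z7→B 153, Z8→C 56. Service 775; fixed 349; total 1124.
{C}: service 1047 + fixed 122 = 1169
{C, D}: service 824 + fixed 399 = 1223
{A, B, C, D}: service 584 + fixed 1021 = 1605
No other subset beats 1124.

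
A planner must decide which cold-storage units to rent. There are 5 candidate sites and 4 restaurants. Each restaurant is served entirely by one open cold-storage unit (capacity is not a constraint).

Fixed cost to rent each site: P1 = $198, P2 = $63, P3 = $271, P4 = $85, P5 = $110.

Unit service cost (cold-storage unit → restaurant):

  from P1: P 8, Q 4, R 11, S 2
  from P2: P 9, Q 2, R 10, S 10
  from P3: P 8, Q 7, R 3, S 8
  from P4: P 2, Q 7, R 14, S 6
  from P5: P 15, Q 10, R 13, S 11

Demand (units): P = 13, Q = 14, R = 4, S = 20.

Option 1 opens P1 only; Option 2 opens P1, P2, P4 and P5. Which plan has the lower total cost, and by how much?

Option 1 is cheaper by 148.

Option 1: {P1}: P→P1 8·13=104, Q→P1 4·14=56, R→P1 11·4=44, S→P1 2·20=40. Service 244; fixed 198; total 442.
Option 2: {P1, P2, P4, P5}: P→P4 2·13=26, Q→P2 2·14=28, R→P2 10·4=40, S→P1 2·20=40. Service 134; fixed 456; total 590.
Difference: |442 − 590| = 148.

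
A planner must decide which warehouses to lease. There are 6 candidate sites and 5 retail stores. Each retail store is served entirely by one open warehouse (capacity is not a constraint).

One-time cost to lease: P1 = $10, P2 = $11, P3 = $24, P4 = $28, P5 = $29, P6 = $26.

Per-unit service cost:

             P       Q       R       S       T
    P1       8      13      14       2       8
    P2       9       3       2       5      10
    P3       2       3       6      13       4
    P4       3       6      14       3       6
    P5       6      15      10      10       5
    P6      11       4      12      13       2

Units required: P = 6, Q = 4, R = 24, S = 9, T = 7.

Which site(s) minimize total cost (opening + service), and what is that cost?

For any fixed open set, each retail store goes to its cheapest open site; total = fixed + service.
{P1, P2, P3}: P→P3 2·6=12, Q→P2 3·4=12, R→P2 2·24=48, S→P1 2·9=18, T→P3 4·7=28. Service 118; fixed 45; total 163.
{P1, P2, P3, P6}: P→P3 2·6=12, Q→P2 3·4=12, R→P2 2·24=48, S→P1 2·9=18, T→P6 2·7=14. Service 104; fixed 71; total 175.
{P2, P3}: service 145 + fixed 35 = 180
{P1, P2, P3, P4, P5, P6}: service 104 + fixed 128 = 232
No other subset beats 163.

Open P1, P2 and P3; minimum total cost 163.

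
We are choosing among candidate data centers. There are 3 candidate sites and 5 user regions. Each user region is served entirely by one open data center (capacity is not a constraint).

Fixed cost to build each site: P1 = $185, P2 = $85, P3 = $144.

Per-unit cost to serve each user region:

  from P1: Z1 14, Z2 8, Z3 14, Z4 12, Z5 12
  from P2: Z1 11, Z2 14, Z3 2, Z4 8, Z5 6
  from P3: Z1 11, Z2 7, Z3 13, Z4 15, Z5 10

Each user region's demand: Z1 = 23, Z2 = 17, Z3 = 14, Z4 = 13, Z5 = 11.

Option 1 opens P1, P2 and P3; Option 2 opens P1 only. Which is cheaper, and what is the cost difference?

Option 1: {P1, P2, P3}: Z1→P2 11·23=253, Z2→P3 7·17=119, Z3→P2 2·14=28, Z4→P2 8·13=104, Z5→P2 6·11=66. Service 570; fixed 414; total 984.
Option 2: {P1}: Z1→P1 14·23=322, Z2→P1 8·17=136, Z3→P1 14·14=196, Z4→P1 12·13=156, Z5→P1 12·11=132. Service 942; fixed 185; total 1127.
Difference: |984 − 1127| = 143.

Option 1 is cheaper by 143.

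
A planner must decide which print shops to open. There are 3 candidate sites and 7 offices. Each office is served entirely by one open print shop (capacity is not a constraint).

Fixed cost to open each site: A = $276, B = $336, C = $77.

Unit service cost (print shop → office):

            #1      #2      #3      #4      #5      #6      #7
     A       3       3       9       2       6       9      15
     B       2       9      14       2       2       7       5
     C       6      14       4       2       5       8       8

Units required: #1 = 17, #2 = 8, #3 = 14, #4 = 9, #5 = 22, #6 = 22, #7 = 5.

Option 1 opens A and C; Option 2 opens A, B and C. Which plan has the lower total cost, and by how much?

Option 1: {A, C}: #1→A 3·17=51, #2→A 3·8=24, #3→C 4·14=56, #4→A 2·9=18, #5→C 5·22=110, #6→C 8·22=176, #7→C 8·5=40. Service 475; fixed 353; total 828.
Option 2: {A, B, C}: #1→B 2·17=34, #2→A 3·8=24, #3→C 4·14=56, #4→A 2·9=18, #5→B 2·22=44, #6→B 7·22=154, #7→B 5·5=25. Service 355; fixed 689; total 1044.
Difference: |828 − 1044| = 216.

Option 1 is cheaper by 216.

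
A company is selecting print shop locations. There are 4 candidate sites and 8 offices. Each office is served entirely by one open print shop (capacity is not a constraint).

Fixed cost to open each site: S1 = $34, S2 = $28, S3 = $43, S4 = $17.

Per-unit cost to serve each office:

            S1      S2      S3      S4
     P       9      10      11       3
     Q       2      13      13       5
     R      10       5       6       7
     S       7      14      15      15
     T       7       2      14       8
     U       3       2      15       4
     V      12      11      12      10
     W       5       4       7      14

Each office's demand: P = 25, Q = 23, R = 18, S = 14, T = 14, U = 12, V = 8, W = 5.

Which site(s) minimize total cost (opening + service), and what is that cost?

For any fixed open set, each office goes to its cheapest open site; total = fixed + service.
{S1, S2, S4}: P→S4 3·25=75, Q→S1 2·23=46, R→S2 5·18=90, S→S1 7·14=98, T→S2 2·14=28, U→S2 2·12=24, V→S4 10·8=80, W→S2 4·5=20. Service 461; fixed 79; total 540.
{S1, S2, S3, S4}: P→S4 3·25=75, Q→S1 2·23=46, R→S2 5·18=90, S→S1 7·14=98, T→S2 2·14=28, U→S2 2·12=24, V→S4 10·8=80, W→S2 4·5=20. Service 461; fixed 122; total 583.
{S1, S4}: service 584 + fixed 51 = 635
{S4}: service 836 + fixed 17 = 853
(All 15 nonempty subsets were checked; S1, S2 and S4 is lowest.)

Open S1, S2 and S4; minimum total cost 540.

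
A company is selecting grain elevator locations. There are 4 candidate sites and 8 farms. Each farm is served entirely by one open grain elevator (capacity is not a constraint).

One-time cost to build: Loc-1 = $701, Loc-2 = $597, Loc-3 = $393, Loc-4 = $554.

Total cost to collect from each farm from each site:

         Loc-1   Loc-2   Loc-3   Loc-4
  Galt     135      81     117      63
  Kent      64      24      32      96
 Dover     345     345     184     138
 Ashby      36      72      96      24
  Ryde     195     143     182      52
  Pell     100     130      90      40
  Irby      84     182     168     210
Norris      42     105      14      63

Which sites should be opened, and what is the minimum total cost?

Open Loc-4 only; minimum total cost 1240.

For any fixed open set, each farm goes to its cheapest open site; total = fixed + service.
{Loc-4}: Galt→Loc-4 63, Kent→Loc-4 96, Dover→Loc-4 138, Ashby→Loc-4 24, Ryde→Loc-4 52, Pell→Loc-4 40, Irby→Loc-4 210, Norris→Loc-4 63. Service 686; fixed 554; total 1240.
{Loc-3}: service 883 + fixed 393 = 1276
{Loc-3, Loc-4}: service 531 + fixed 947 = 1478
{Loc-1, Loc-2, Loc-3, Loc-4}: Galt→Loc-4 63, Kent→Loc-2 24, Dover→Loc-4 138, Ashby→Loc-4 24, Ryde→Loc-4 52, Pell→Loc-4 40, Irby→Loc-1 84, Norris→Loc-3 14. Service 439; fixed 2245; total 2684.
(All 15 nonempty subsets were checked; Loc-4 only is lowest.)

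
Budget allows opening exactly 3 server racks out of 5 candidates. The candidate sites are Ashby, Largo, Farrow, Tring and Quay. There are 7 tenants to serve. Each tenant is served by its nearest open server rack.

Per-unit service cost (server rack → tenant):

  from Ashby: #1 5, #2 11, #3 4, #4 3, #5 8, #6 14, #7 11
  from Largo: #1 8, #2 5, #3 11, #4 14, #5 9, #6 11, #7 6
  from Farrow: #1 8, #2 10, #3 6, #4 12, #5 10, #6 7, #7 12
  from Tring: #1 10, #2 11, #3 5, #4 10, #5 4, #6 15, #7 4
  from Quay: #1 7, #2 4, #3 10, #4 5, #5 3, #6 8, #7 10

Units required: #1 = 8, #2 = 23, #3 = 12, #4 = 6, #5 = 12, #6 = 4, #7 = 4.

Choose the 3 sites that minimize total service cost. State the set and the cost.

Choose Ashby, Tring and Quay; total service cost 282.

With exactly 3 open, each tenant uses its cheapest among the chosen.
{Ashby, Tring, Quay}: #1→Ashby 5·8=40, #2→Quay 4·23=92, #3→Ashby 4·12=48, #4→Ashby 3·6=18, #5→Quay 3·12=36, #6→Quay 8·4=32, #7→Tring 4·4=16. Service cost 282.
{Ashby, Largo, Quay}: service cost 290
{Ashby, Farrow, Quay}: service cost 302
Among all 10 size-3 choices, {Ashby, Tring, Quay} is lowest.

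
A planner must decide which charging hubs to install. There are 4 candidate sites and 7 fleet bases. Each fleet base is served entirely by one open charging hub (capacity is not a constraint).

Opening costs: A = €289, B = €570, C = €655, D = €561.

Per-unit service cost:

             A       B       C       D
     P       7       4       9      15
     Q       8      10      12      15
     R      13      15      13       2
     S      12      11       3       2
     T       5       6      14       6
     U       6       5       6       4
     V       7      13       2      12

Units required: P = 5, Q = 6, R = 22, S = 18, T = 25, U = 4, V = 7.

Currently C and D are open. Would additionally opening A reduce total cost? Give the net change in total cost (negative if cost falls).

Current service cost with {C, D}: 377.
Adding A: each fleet base re-picks its cheapest; new service cost 318, saving 59.
Extra fixed cost: 289. Net change = 289 − 59 = 230.
(Totals: 1593 → 1823.)

No — net change +230 (cost rises by 230).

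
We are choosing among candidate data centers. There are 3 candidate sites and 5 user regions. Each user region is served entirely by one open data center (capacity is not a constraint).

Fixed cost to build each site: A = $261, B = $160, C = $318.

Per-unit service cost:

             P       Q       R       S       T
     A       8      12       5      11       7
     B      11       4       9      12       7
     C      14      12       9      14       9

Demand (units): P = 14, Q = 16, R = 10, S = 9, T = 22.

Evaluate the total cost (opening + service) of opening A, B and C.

Total cost: 1218

Each user region is assigned to its cheapest site among the open ones.
{A, B, C}: P→A 8·14=112, Q→B 4·16=64, R→A 5·10=50, S→A 11·9=99, T→A 7·22=154. Service 479; fixed 739; total 1218.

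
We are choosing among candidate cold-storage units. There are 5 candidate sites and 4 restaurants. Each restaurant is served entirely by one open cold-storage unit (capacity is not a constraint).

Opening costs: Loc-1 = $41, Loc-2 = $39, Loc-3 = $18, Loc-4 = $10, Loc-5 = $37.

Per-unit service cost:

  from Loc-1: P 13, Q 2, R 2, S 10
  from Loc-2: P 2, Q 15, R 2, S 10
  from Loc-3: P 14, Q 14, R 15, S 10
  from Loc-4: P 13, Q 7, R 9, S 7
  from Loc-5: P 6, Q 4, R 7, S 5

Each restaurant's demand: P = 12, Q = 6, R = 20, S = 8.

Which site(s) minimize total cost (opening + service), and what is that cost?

For any fixed open set, each restaurant goes to its cheapest open site; total = fixed + service.
{Loc-2, Loc-5}: P→Loc-2 2·12=24, Q→Loc-5 4·6=24, R→Loc-2 2·20=40, S→Loc-5 5·8=40. Service 128; fixed 76; total 204.
{Loc-2, Loc-4}: service 162 + fixed 49 = 211
{Loc-2, Loc-4, Loc-5}: P→Loc-2 2·12=24, Q→Loc-5 4·6=24, R→Loc-2 2·20=40, S→Loc-5 5·8=40. Service 128; fixed 86; total 214.
{Loc-1, Loc-2, Loc-3, Loc-4, Loc-5}: service 116 + fixed 145 = 261
No other subset beats 204.

Open Loc-2 and Loc-5; minimum total cost 204.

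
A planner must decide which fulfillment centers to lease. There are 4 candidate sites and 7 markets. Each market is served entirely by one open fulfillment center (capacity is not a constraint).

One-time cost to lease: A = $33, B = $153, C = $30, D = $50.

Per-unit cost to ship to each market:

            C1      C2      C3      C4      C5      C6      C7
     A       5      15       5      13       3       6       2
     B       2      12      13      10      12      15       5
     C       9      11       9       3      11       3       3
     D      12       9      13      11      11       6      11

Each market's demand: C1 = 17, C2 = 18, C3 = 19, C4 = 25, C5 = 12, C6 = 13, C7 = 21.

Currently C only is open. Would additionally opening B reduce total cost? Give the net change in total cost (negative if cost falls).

No — net change +34 (cost rises by 34).

Current service cost with {C}: 831.
Adding B: each market re-picks its cheapest; new service cost 712, saving 119.
Extra fixed cost: 153. Net change = 153 − 119 = 34.
(Totals: 861 → 895.)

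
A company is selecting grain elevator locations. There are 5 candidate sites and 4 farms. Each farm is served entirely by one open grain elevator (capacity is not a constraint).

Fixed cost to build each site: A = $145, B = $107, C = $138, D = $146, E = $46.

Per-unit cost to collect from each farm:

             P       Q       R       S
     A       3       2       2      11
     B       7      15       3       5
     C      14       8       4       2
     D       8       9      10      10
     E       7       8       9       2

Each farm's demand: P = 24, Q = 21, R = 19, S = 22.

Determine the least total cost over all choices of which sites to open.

For any fixed open set, each farm goes to its cheapest open site; total = fixed + service.
{A, E}: P→A 3·24=72, Q→A 2·21=42, R→A 2·19=38, S→E 2·22=44. Service 196; fixed 191; total 387.
{A, C}: service 196 + fixed 283 = 479
{A, B, E}: P→A 3·24=72, Q→A 2·21=42, R→A 2·19=38, S→E 2·22=44. Service 196; fixed 298; total 494.
{A, B, C, D, E}: service 196 + fixed 582 = 778
No other subset beats 387.

Minimum total cost: 387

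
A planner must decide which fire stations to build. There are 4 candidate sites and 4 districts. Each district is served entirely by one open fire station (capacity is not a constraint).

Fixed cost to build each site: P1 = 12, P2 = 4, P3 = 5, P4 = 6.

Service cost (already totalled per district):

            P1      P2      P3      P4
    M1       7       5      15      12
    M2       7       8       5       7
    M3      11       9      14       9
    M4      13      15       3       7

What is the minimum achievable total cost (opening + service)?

Minimum total cost: 31

For any fixed open set, each district goes to its cheapest open site; total = fixed + service.
{P2, P3}: M1→P2 5, M2→P3 5, M3→P2 9, M4→P3 3. Service 22; fixed 9; total 31.
{P2, P3, P4}: service 22 + fixed 15 = 37
{P2, P4}: service 28 + fixed 10 = 38
{P1, P2, P3, P4}: service 22 + fixed 27 = 49
(All 15 nonempty subsets were checked; P2 and P3 is lowest.)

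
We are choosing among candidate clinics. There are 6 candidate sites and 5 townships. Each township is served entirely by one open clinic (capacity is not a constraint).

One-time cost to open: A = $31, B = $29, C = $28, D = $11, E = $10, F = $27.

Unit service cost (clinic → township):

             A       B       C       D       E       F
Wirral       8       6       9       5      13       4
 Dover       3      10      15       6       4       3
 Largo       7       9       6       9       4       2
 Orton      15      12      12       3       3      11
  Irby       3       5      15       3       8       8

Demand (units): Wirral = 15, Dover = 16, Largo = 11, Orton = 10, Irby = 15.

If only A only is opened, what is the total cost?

Total cost: 471

Each township is assigned to its cheapest site among the open ones.
{A}: Wirral→A 8·15=120, Dover→A 3·16=48, Largo→A 7·11=77, Orton→A 15·10=150, Irby→A 3·15=45. Service 440; fixed 31; total 471.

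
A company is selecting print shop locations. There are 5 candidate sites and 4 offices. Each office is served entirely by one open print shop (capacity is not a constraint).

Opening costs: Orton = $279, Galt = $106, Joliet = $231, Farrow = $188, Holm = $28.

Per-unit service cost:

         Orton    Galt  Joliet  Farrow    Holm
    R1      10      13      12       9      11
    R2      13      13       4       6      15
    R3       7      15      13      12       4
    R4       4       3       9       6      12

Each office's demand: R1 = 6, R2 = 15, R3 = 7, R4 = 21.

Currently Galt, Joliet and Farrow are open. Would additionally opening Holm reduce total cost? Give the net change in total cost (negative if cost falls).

Yes — net change −28 (cost falls by 28).

Current service cost with {Galt, Joliet, Farrow}: 261.
Adding Holm: each office re-picks its cheapest; new service cost 205, saving 56.
Extra fixed cost: 28. Net change = 28 − 56 = -28.
(Totals: 786 → 758.)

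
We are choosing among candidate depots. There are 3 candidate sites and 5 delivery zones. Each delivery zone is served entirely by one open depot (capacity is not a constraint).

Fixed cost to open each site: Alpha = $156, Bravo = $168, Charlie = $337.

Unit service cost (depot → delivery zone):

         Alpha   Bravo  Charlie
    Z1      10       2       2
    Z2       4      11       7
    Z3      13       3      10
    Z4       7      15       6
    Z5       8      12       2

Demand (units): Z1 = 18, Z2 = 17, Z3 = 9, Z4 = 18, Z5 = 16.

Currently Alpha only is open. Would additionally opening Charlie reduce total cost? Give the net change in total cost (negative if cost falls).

Current service cost with {Alpha}: 619.
Adding Charlie: each delivery zone re-picks its cheapest; new service cost 334, saving 285.
Extra fixed cost: 337. Net change = 337 − 285 = 52.
(Totals: 775 → 827.)

No — net change +52 (cost rises by 52).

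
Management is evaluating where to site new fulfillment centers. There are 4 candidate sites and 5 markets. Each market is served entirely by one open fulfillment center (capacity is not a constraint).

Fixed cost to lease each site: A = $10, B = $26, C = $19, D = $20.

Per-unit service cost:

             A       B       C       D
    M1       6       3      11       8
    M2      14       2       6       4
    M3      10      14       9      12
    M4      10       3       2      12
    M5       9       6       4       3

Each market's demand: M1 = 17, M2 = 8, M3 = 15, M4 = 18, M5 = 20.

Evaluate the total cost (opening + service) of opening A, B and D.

Total cost: 387

Each market is assigned to its cheapest site among the open ones.
{A, B, D}: M1→B 3·17=51, M2→B 2·8=16, M3→A 10·15=150, M4→B 3·18=54, M5→D 3·20=60. Service 331; fixed 56; total 387.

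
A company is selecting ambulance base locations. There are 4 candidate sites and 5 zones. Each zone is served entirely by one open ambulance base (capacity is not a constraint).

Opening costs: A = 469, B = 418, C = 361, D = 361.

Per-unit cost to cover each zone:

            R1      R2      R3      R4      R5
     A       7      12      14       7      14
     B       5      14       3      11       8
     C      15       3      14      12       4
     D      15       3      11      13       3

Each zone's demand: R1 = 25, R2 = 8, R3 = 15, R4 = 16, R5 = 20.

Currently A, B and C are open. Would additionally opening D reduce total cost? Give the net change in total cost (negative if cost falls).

No — net change +341 (cost rises by 341).

Current service cost with {A, B, C}: 386.
Adding D: each zone re-picks its cheapest; new service cost 366, saving 20.
Extra fixed cost: 361. Net change = 361 − 20 = 341.
(Totals: 1634 → 1975.)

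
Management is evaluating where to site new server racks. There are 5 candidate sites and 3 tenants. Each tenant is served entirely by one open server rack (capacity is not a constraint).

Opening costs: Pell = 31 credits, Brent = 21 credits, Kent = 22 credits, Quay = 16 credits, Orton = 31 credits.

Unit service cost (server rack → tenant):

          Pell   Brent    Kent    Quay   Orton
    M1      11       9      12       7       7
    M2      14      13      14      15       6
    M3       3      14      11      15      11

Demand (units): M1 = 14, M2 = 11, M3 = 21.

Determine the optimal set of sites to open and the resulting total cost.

Open Pell and Orton; minimum total cost 289.

For any fixed open set, each tenant goes to its cheapest open site; total = fixed + service.
{Pell, Orton}: M1→Orton 7·14=98, M2→Orton 6·11=66, M3→Pell 3·21=63. Service 227; fixed 62; total 289.
{Pell, Quay, Orton}: service 227 + fixed 78 = 305
{Pell, Brent, Orton}: service 227 + fixed 83 = 310
{Pell, Brent, Kent, Quay, Orton}: M1→Quay 7·14=98, M2→Orton 6·11=66, M3→Pell 3·21=63. Service 227; fixed 121; total 348.
No other subset beats 289.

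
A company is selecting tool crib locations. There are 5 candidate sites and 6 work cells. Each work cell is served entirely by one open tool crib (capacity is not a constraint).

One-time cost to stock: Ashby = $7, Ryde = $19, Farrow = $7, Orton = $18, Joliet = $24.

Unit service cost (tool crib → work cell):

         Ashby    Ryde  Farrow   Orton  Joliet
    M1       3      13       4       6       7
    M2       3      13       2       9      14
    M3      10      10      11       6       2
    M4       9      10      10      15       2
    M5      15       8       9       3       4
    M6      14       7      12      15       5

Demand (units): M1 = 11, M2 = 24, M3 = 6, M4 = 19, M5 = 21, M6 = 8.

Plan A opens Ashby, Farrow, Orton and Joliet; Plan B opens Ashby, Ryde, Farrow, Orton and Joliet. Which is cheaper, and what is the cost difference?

Plan A: {Ashby, Farrow, Orton, Joliet}: M1→Ashby 3·11=33, M2→Farrow 2·24=48, M3→Joliet 2·6=12, M4→Joliet 2·19=38, M5→Orton 3·21=63, M6→Joliet 5·8=40. Service 234; fixed 56; total 290.
Plan B: {Ashby, Ryde, Farrow, Orton, Joliet}: M1→Ashby 3·11=33, M2→Farrow 2·24=48, M3→Joliet 2·6=12, M4→Joliet 2·19=38, M5→Orton 3·21=63, M6→Joliet 5·8=40. Service 234; fixed 75; total 309.
Difference: |290 − 309| = 19.

Plan A is cheaper by 19.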